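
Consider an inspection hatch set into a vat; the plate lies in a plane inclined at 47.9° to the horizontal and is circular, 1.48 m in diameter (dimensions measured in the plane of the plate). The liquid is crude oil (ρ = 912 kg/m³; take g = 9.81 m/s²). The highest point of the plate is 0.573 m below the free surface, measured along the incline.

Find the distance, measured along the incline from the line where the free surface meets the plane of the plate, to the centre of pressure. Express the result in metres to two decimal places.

γ = ρg = 912 × 9.81 / 1000 = 8.94672 kN/m³.
Let θ = 47.9° be the plate's angle to the horizontal; measure y along the incline from where the plane meets the free surface. Vertical depth h = y·sinθ with sinθ = 0.741976.
The centroid is at the centre, 0.74 m below the top of the plate, so y_c = 0.573 + 0.74 = 1.313 m and h_c = 1.313 × 0.741976 = 0.974214 m.
A = π(0.74)² = 1.72034 m².
Resultant F = γ·h_c·A = 8.94672 × 0.974214 × 1.72034 = 14.9945 kN.
I_c = πr⁴/4 = π × 0.74⁴/4 = 0.235514 m⁴.
Centre of pressure: y_p = y_c + I_c/(y_c·A) = 1.313 + 0.235514/(1.313 × 1.72034) = 1.313 + 0.104265 = 1.41726 m along the plane.

y_p = 1.42 m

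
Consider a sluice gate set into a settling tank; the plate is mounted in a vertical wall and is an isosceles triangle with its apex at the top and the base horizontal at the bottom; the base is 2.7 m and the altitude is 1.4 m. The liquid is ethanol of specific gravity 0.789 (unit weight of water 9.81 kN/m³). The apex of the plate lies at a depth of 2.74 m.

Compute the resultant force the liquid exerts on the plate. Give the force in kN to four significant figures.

F ≈ 53.74 kN

γ = 0.789 × 9.81 = 7.74009 kN/m³.
With the apex up, the centroid sits 2h/3 = 2 × 1.4/3 = 0.933333 m below the apex, so the centroid depth is h_c = 2.74 + 0.933333 = 3.67333 m.
A = ½ × 2.7 × 1.4 = 1.89 m².
Resultant F = γ·h_c·A = 7.74009 × 3.67333 × 1.89 = 53.7363 kN.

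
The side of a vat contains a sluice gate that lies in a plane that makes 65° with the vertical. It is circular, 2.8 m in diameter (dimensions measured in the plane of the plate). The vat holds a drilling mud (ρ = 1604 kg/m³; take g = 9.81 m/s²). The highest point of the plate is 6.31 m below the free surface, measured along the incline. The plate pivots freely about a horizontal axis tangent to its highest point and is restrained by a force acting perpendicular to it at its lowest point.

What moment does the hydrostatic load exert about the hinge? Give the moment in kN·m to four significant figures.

M ≈ 462.1 kN·m

γ = ρg = 1604 × 9.81 / 1000 = 15.73524 kN/m³.
The plate makes 65° with the vertical, i.e. θ = 90° − 65° = 25° to the horizontal. Measuring y along the incline from the free-surface line, vertical depth h = y·sinθ with sinθ = 0.422618.
The centroid is at the centre, 1.4 m below the top of the plate, so y_c = 6.31 + 1.4 = 7.71 m and h_c = 7.71 × 0.422618 = 3.25838 m.
A = π(1.4)² = 6.15752 m².
Resultant F = γ·h_c·A = 15.73524 × 3.25838 × 6.15752 = 315.705 kN.
I_c = πr⁴/4 = π × 1.4⁴/4 = 3.01719 m⁴.
Centre of pressure: y_p = y_c + I_c/(y_c·A) = 7.71 + 3.01719/(7.71 × 6.15752) = 7.71 + 0.0635539 = 7.77355 m along the plane.
The resultant acts 1.4 + 0.0635539 = 1.46355 m (along the plate) below the hinge at the top edge, so the moment about the hinge is M = F × 1.46355 = 315.705 × 1.46355 = 462.05 kN·m.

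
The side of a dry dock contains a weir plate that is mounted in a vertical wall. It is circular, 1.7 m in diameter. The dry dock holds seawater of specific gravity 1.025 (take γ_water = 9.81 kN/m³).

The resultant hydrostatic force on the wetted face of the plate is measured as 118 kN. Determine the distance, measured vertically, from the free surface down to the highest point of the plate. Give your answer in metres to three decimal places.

d_top ≈ 4.320 m

γ = 1.025 × 9.81 = 10.05525 kN/m³.
A = π(0.85)² = 2.2698 m².
From F = γ·h_c·A, the centroid depth is h_c = 118/(10.05525 × 2.2698) = 5.17013 m.
The centroid is at the centre, 0.85 m below the top of the plate, so the highest point sits at h_top = 5.17013 − 0.85 = 4.32013 m below the surface.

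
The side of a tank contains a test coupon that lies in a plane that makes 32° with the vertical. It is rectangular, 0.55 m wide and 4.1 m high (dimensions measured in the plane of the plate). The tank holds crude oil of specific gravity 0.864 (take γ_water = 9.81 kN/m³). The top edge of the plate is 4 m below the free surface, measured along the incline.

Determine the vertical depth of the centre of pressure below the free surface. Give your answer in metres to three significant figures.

h_p = 5.33 m

γ = 0.864 × 9.81 = 8.47584 kN/m³.
The plate makes 32° with the vertical, i.e. θ = 90° − 32° = 58° to the horizontal. Measuring y along the incline from the free-surface line, vertical depth h = y·sinθ with sinθ = 0.848048.
The centroid lies 4.1/2 = 2.05 m below the top edge, so y_c = 4 + 2.05 = 6.05 m and h_c = 6.05 × 0.848048 = 5.13069 m.
A = 0.55 × 4.1 = 2.255 m².
Resultant F = γ·h_c·A = 8.47584 × 5.13069 × 2.255 = 98.063 kN.
I_c = b·h³/12 = 0.55 × 4.1³/12 = 3.15888 m⁴.
Centre of pressure: y_p = y_c + I_c/(y_c·A) = 6.05 + 3.15888/(6.05 × 2.255) = 6.05 + 0.231543 = 6.28154 m along the plane.
Vertically, h_p = y_p·sinθ = 6.28154 × 0.848048 = 5.32705 m.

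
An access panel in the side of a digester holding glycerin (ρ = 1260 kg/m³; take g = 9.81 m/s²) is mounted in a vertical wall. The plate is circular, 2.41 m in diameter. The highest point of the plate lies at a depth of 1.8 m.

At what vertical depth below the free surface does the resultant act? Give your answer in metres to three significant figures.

h_p = 3.13 m

γ = ρg = 1260 × 9.81 / 1000 = 12.3606 kN/m³.
The centroid is at the centre, 1.205 m below the top of the plate, so the centroid depth is h_c = 1.8 + 1.205 = 3.005 m.
A = π(1.205)² = 4.56167 m².
Resultant F = γ·h_c·A = 12.3606 × 3.005 × 4.56167 = 169.437 kN.
I_c = πr⁴/4 = π × 1.205⁴/4 = 1.65592 m⁴.
Centre of pressure: y_p = y_c + I_c/(y_c·A) = 3.005 + 1.65592/(3.005 × 4.56167) = 3.005 + 0.120801 = 3.1258 m along the plane.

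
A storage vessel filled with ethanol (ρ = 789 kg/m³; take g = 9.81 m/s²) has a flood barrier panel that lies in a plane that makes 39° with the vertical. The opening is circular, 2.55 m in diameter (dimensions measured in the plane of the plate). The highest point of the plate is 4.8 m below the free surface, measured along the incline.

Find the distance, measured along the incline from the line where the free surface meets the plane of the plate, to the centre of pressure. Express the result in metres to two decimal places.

γ = ρg = 789 × 9.81 / 1000 = 7.74009 kN/m³.
The plate makes 39° with the vertical, i.e. θ = 90° − 39° = 51° to the horizontal. Measuring y along the incline from the free-surface line, vertical depth h = y·sinθ with sinθ = 0.777146.
The centroid is at the centre, 1.275 m below the top of the plate, so y_c = 4.8 + 1.275 = 6.075 m and h_c = 6.075 × 0.777146 = 4.72116 m.
A = π(1.275)² = 5.10705 m².
Resultant F = γ·h_c·A = 7.74009 × 4.72116 × 5.10705 = 186.623 kN.
I_c = πr⁴/4 = π × 1.275⁴/4 = 2.07554 m⁴.
Centre of pressure: y_p = y_c + I_c/(y_c·A) = 6.075 + 2.07554/(6.075 × 5.10705) = 6.075 + 0.0668982 = 6.1419 m along the plane.

y_p = 6.14 m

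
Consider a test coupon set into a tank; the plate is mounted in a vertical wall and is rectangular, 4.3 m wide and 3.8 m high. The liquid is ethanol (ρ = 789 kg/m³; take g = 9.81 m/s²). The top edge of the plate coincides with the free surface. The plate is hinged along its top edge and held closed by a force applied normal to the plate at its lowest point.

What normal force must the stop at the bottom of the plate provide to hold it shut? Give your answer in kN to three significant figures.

γ = ρg = 789 × 9.81 / 1000 = 7.74009 kN/m³.
The centroid lies 3.8/2 = 1.9 m below the top edge, so the centroid depth is h_c = 1.9 m.
A = 4.3 × 3.8 = 16.34 m².
Resultant F = γ·h_c·A = 7.74009 × 1.9 × 16.34 = 240.299 kN.
I_c = b·h³/12 = 4.3 × 3.8³/12 = 19.6625 m⁴.
Centre of pressure: y_p = y_c + I_c/(y_c·A) = 1.9 + 19.6625/(1.9 × 16.34) = 1.9 + 0.633334 = 2.53333 m along the plane.
The resultant acts 1.9 + 0.633334 = 2.53333 m (along the plate) below the hinge at the top edge, so the moment about the hinge is M = F × 2.53333 = 240.299 × 2.53333 = 608.757 kN·m.
A normal force at the bottom, 3.8 m from the hinge, must supply this moment: P = 608.757/3.8 = 160.199 kN.

P ≈ 160 kN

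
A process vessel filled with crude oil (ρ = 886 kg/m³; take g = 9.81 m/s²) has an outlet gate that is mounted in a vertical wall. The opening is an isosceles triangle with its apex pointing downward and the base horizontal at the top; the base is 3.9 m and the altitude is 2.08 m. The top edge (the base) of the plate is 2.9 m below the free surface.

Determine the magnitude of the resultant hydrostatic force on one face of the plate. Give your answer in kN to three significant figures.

γ = ρg = 886 × 9.81 / 1000 = 8.69166 kN/m³.
With the apex down, the centroid sits h/3 = 2.08/3 = 0.693333 m below the base (the top edge), so the centroid depth is h_c = 2.9 + 0.693333 = 3.59333 m.
A = ½ × 3.9 × 2.08 = 4.056 m².
Resultant F = γ·h_c·A = 8.69166 × 3.59333 × 4.056 = 126.677 kN.

F ≈ 127 kN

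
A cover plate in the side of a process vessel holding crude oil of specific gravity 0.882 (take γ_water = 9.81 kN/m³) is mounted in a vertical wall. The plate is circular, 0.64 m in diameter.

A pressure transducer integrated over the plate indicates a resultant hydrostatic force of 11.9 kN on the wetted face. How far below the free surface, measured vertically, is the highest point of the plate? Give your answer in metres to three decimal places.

γ = 0.882 × 9.81 = 8.65242 kN/m³.
A = π(0.32)² = 0.321699 m².
From F = γ·h_c·A, the centroid depth is h_c = 11.9/(8.65242 × 0.321699) = 4.27523 m.
The centroid is at the centre, 0.32 m below the top of the plate, so the highest point sits at h_top = 4.27523 − 0.32 = 3.95523 m below the surface.

d_top ≈ 3.955 m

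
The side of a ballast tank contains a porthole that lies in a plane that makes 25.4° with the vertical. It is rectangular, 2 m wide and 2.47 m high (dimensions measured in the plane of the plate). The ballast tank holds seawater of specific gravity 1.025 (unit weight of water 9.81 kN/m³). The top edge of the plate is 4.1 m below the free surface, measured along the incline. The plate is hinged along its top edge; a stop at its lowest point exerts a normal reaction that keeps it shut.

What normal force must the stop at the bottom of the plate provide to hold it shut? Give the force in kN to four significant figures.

P ≈ 128.9 kN

γ = 1.025 × 9.81 = 10.05525 kN/m³.
The plate makes 25.4° with the vertical, i.e. θ = 90° − 25.4° = 64.6° to the horizontal. Measuring y along the incline from the free-surface line, vertical depth h = y·sinθ with sinθ = 0.903335.
The centroid lies 2.47/2 = 1.235 m below the top edge, so y_c = 4.1 + 1.235 = 5.335 m and h_c = 5.335 × 0.903335 = 4.81929 m.
A = 2 × 2.47 = 4.94 m².
Resultant F = γ·h_c·A = 10.05525 × 4.81929 × 4.94 = 239.388 kN.
I_c = b·h³/12 = 2 × 2.47³/12 = 2.51154 m⁴.
Centre of pressure: y_p = y_c + I_c/(y_c·A) = 5.335 + 2.51154/(5.335 × 4.94) = 5.335 + 0.0952969 = 5.4303 m along the plane.
The resultant acts 1.235 + 0.0952969 = 1.3303 m (along the plate) below the hinge at the top edge, so the moment about the hinge is M = F × 1.3303 = 239.388 × 1.3303 = 318.458 kN·m.
A normal force at the bottom, 2.47 m from the hinge, must supply this moment: P = 318.458/2.47 = 128.93 kN.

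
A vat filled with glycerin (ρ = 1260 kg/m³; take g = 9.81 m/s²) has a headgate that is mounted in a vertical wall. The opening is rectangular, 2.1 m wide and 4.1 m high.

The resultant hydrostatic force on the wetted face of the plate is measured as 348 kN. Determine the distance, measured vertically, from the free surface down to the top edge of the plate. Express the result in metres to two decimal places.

d_top ≈ 1.22 m

γ = ρg = 1260 × 9.81 / 1000 = 12.3606 kN/m³.
A = 2.1 × 4.1 = 8.61 m².
From F = γ·h_c·A, the centroid depth is h_c = 348/(12.3606 × 8.61) = 3.26992 m.
The centroid lies 4.1/2 = 2.05 m below the top edge, so the top edge sits at h_top = 3.26992 − 2.05 = 1.21992 m below the surface.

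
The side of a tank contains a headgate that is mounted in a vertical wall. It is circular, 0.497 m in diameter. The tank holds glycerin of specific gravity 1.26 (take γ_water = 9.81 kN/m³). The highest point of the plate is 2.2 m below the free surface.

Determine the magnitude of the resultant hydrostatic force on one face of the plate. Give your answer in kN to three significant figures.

F ≈ 5.87 kN

γ = 1.26 × 9.81 = 12.3606 kN/m³.
The centroid is at the centre, 0.2485 m below the top of the plate, so the centroid depth is h_c = 2.2 + 0.2485 = 2.4485 m.
A = π(0.2485)² = 0.194 m².
Resultant F = γ·h_c·A = 12.3606 × 2.4485 × 0.194 = 5.8714 kN.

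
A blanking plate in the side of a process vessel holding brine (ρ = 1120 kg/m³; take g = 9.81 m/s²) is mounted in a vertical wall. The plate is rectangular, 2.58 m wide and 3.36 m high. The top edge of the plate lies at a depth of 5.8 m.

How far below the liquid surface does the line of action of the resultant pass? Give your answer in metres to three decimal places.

h_p = 7.606 m

γ = ρg = 1120 × 9.81 / 1000 = 10.9872 kN/m³.
The centroid lies 3.36/2 = 1.68 m below the top edge, so the centroid depth is h_c = 5.8 + 1.68 = 7.48 m.
A = 2.58 × 3.36 = 8.6688 m².
Resultant F = γ·h_c·A = 10.9872 × 7.48 × 8.6688 = 712.439 kN.
I_c = b·h³/12 = 2.58 × 3.36³/12 = 8.15561 m⁴.
Centre of pressure: y_p = y_c + I_c/(y_c·A) = 7.48 + 8.15561/(7.48 × 8.6688) = 7.48 + 0.125775 = 7.60578 m along the plane.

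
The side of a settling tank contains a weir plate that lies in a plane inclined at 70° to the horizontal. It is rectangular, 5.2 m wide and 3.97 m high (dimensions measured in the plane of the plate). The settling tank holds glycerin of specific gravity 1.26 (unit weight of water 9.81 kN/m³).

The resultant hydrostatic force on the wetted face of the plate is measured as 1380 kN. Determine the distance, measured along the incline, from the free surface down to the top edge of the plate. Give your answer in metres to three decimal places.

γ = 1.26 × 9.81 = 12.3606 kN/m³.
A = 5.2 × 3.97 = 20.644 m².
From F = γ·h_c·A, the centroid depth is h_c = 1380/(12.3606 × 20.644) = 5.40811 m.
Let θ = 70° be the plate's angle to the horizontal; measure y along the incline from where the plane meets the free surface. Vertical depth h = y·sinθ with sinθ = 0.939693.
Along the incline, y_c = h_c/sinθ = 5.40811/0.939693 = 5.75519 m.
The centroid lies 3.97/2 = 1.985 m below the top edge, so the top edge sits at y_top = 5.75519 − 1.985 = 3.77019 m along the incline.

y_top ≈ 3.770 m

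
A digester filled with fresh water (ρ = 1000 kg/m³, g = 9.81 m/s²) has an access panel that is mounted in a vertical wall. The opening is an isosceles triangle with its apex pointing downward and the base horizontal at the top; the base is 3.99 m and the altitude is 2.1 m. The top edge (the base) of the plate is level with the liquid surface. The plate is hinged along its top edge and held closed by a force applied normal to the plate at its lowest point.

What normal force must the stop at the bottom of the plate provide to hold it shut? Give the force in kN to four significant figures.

γ = ρg = 1000 × 9.81 = 9810 N/m³ = 9.81 kN/m³.
With the apex down, the centroid sits h/3 = 2.1/3 = 0.7 m below the base (the top edge), so the centroid depth is h_c = 0.7 m.
A = ½ × 3.99 × 2.1 = 4.1895 m².
Resultant F = γ·h_c·A = 9.81 × 0.7 × 4.1895 = 28.7693 kN.
I_c = b·h³/36 = 3.99 × 2.1³/36 = 1.02643 m⁴.
Centre of pressure: y_p = y_c + I_c/(y_c·A) = 0.7 + 1.02643/(0.7 × 4.1895) = 0.7 + 0.350001 = 1.05 m along the plane.
The resultant acts 0.7 + 0.350001 = 1.05 m (along the plate) below the hinge at the top edge, so the moment about the hinge is M = F × 1.05 = 28.7693 × 1.05 = 30.2078 kN·m.
A normal force at the bottom, 2.1 m from the hinge, must supply this moment: P = 30.2078/2.1 = 14.3847 kN.

P ≈ 14.38 kN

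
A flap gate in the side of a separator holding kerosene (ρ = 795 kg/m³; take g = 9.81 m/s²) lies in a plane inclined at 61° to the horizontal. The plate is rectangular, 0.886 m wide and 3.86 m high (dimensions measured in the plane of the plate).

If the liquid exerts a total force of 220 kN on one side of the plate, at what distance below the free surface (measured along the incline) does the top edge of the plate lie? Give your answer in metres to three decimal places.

y_top ≈ 7.501 m

γ = ρg = 795 × 9.81 / 1000 = 7.79895 kN/m³.
A = 0.886 × 3.86 = 3.41996 m².
From F = γ·h_c·A, the centroid depth is h_c = 220/(7.79895 × 3.41996) = 8.24832 m.
Let θ = 61° be the plate's angle to the horizontal; measure y along the incline from where the plane meets the free surface. Vertical depth h = y·sinθ with sinθ = 0.874620.
Along the incline, y_c = h_c/sinθ = 8.24832/0.874620 = 9.43075 m.
The centroid lies 3.86/2 = 1.93 m below the top edge, so the top edge sits at y_top = 9.43075 − 1.93 = 7.50075 m along the incline.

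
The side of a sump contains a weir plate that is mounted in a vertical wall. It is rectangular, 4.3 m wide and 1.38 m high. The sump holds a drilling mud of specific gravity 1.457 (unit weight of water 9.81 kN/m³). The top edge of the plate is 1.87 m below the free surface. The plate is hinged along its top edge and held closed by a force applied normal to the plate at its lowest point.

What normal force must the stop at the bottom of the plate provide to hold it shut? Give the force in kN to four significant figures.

γ = 1.457 × 9.81 = 14.29317 kN/m³.
The centroid lies 1.38/2 = 0.69 m below the top edge, so the centroid depth is h_c = 1.87 + 0.69 = 2.56 m.
A = 4.3 × 1.38 = 5.934 m².
Resultant F = γ·h_c·A = 14.29317 × 2.56 × 5.934 = 217.128 kN.
I_c = b·h³/12 = 4.3 × 1.38³/12 = 0.941726 m⁴.
Centre of pressure: y_p = y_c + I_c/(y_c·A) = 2.56 + 0.941726/(2.56 × 5.934) = 2.56 + 0.0619922 = 2.62199 m along the plane.
The resultant acts 0.69 + 0.0619922 = 0.751992 m (along the plate) below the hinge at the top edge, so the moment about the hinge is M = F × 0.751992 = 217.128 × 0.751992 = 163.279 kN·m.
A normal force at the bottom, 1.38 m from the hinge, must supply this moment: P = 163.279/1.38 = 118.318 kN.

P ≈ 118.3 kN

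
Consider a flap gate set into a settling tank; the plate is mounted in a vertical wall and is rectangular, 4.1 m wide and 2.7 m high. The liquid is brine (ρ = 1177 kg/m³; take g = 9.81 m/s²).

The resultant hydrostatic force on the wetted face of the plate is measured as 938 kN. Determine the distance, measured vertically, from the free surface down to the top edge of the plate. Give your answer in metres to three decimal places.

d_top ≈ 5.989 m

γ = ρg = 1177 × 9.81 / 1000 = 11.54637 kN/m³.
A = 4.1 × 2.7 = 11.07 m².
From F = γ·h_c·A, the centroid depth is h_c = 938/(11.54637 × 11.07) = 7.33854 m.
The centroid lies 2.7/2 = 1.35 m below the top edge, so the top edge sits at h_top = 7.33854 − 1.35 = 5.98854 m below the surface.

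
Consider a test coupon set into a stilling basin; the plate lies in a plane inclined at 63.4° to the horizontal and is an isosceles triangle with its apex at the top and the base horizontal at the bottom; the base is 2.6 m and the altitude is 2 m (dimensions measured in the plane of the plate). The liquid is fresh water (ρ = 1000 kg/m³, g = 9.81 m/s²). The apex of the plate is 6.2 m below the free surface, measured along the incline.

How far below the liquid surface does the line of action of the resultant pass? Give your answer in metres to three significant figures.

γ = ρg = 1000 × 9.81 = 9810 N/m³ = 9.81 kN/m³.
Let θ = 63.4° be the plate's angle to the horizontal; measure y along the incline from where the plane meets the free surface. Vertical depth h = y·sinθ with sinθ = 0.894154.
With the apex up, the centroid sits 2h/3 = 2 × 2/3 = 1.33333 m below the apex, so y_c = 6.2 + 1.33333 = 7.53333 m and h_c = 7.53333 × 0.894154 = 6.73596 m.
A = ½ × 2.6 × 2 = 2.6 m².
Resultant F = γ·h_c·A = 9.81 × 6.73596 × 2.6 = 171.807 kN.
I_c = b·h³/36 = 2.6 × 2³/36 = 0.577778 m⁴.
Centre of pressure: y_p = y_c + I_c/(y_c·A) = 7.53333 + 0.577778/(7.53333 × 2.6) = 7.53333 + 0.0294985 = 7.56283 m along the plane.
Vertically, h_p = y_p·sinθ = 7.56283 × 0.894154 = 6.76233 m.

h_p = 6.76 m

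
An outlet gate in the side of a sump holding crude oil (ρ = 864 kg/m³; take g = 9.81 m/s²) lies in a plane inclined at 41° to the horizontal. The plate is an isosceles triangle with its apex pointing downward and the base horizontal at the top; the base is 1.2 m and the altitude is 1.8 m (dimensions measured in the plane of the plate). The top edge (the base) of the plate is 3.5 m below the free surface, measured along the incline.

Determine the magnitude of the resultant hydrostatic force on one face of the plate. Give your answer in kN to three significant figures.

γ = ρg = 864 × 9.81 / 1000 = 8.47584 kN/m³.
Let θ = 41° be the plate's angle to the horizontal; measure y along the incline from where the plane meets the free surface. Vertical depth h = y·sinθ with sinθ = 0.656059.
With the apex down, the centroid sits h/3 = 1.8/3 = 0.6 m below the base (the top edge), so y_c = 3.5 + 0.6 = 4.1 m and h_c = 4.1 × 0.656059 = 2.68984 m.
A = ½ × 1.2 × 1.8 = 1.08 m².
Resultant F = γ·h_c·A = 8.47584 × 2.68984 × 1.08 = 24.6225 kN.

F ≈ 24.6 kN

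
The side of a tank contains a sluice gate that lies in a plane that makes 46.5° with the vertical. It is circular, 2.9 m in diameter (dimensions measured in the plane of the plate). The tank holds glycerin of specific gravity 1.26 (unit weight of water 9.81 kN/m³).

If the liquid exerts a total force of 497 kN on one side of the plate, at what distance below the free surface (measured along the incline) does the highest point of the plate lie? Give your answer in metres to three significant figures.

y_top ≈ 7.39 m

γ = 1.26 × 9.81 = 12.3606 kN/m³.
A = π(1.45)² = 6.6052 m².
From F = γ·h_c·A, the centroid depth is h_c = 497/(12.3606 × 6.6052) = 6.08739 m.
The plate makes 46.5° with the vertical, i.e. θ = 90° − 46.5° = 43.5° to the horizontal. Measuring y along the incline from the free-surface line, vertical depth h = y·sinθ with sinθ = 0.688355.
Along the incline, y_c = h_c/sinθ = 6.08739/0.688355 = 8.84339 m.
The centroid is at the centre, 1.45 m below the top of the plate, so the highest point sits at y_top = 8.84339 − 1.45 = 7.39339 m along the incline.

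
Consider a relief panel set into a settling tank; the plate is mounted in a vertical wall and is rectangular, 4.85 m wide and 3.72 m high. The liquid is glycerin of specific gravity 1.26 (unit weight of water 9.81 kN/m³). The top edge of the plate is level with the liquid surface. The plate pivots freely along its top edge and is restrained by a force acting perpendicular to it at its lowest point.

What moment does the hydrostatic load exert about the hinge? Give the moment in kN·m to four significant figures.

γ = 1.26 × 9.81 = 12.3606 kN/m³.
The centroid lies 3.72/2 = 1.86 m below the top edge, so the centroid depth is h_c = 1.86 m.
A = 4.85 × 3.72 = 18.042 m².
Resultant F = γ·h_c·A = 12.3606 × 1.86 × 18.042 = 414.798 kN.
I_c = b·h³/12 = 4.85 × 3.72³/12 = 20.806 m⁴.
Centre of pressure: y_p = y_c + I_c/(y_c·A) = 1.86 + 20.806/(1.86 × 18.042) = 1.86 + 0.619999 = 2.48 m along the plane.
The resultant acts 1.86 + 0.619999 = 2.48 m (along the plate) below the hinge at the top edge, so the moment about the hinge is M = F × 2.48 = 414.798 × 2.48 = 1028.7 kN·m.

M ≈ 1029 kN·m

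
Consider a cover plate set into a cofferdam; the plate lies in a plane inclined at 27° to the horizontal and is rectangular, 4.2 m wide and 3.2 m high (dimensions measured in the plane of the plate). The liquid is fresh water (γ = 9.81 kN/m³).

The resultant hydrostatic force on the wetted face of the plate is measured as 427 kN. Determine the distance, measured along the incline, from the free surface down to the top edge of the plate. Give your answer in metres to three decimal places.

y_top ≈ 5.534 m

γ = 9.81 kN/m³.
A = 4.2 × 3.2 = 13.44 m².
From F = γ·h_c·A, the centroid depth is h_c = 427/(9.81 × 13.44) = 3.23862 m.
Let θ = 27° be the plate's angle to the horizontal; measure y along the incline from where the plane meets the free surface. Vertical depth h = y·sinθ with sinθ = 0.453990.
Along the incline, y_c = h_c/sinθ = 3.23862/0.453990 = 7.13368 m.
The centroid lies 3.2/2 = 1.6 m below the top edge, so the top edge sits at y_top = 7.13368 − 1.6 = 5.53368 m along the incline.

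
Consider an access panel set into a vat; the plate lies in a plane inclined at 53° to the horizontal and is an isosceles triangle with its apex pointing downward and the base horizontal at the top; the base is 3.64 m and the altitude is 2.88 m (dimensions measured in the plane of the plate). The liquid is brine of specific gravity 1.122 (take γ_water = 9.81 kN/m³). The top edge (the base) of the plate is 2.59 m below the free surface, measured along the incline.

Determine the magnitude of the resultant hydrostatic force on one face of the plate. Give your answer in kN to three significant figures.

γ = 1.122 × 9.81 = 11.00682 kN/m³.
Let θ = 53° be the plate's angle to the horizontal; measure y along the incline from where the plane meets the free surface. Vertical depth h = y·sinθ with sinθ = 0.798636.
With the apex down, the centroid sits h/3 = 2.88/3 = 0.96 m below the base (the top edge), so y_c = 2.59 + 0.96 = 3.55 m and h_c = 3.55 × 0.798636 = 2.83516 m.
A = ½ × 3.64 × 2.88 = 5.2416 m².
Resultant F = γ·h_c·A = 11.00682 × 2.83516 × 5.2416 = 163.57 kN.

F ≈ 164 kN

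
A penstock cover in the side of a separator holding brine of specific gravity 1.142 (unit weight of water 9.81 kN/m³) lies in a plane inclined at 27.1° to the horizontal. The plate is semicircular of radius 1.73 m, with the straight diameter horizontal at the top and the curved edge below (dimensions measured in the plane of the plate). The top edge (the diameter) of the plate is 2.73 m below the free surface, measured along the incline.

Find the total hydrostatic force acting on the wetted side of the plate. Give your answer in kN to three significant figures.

γ = 1.142 × 9.81 = 11.20302 kN/m³.
Let θ = 27.1° be the plate's angle to the horizontal; measure y along the incline from where the plane meets the free surface. Vertical depth h = y·sinθ with sinθ = 0.455545.
The centroid of a semicircle lies 4r/(3π) = 0.734235 m from the diameter, here below the top edge, so y_c = 2.73 + 0.734235 = 3.46423 m and h_c = 3.46423 × 0.455545 = 1.57811 m.
A = πr²/2 = π × 1.73²/2 = 4.70124 m².
Resultant F = γ·h_c·A = 11.20302 × 1.57811 × 4.70124 = 83.116 kN.

F ≈ 83.1 kN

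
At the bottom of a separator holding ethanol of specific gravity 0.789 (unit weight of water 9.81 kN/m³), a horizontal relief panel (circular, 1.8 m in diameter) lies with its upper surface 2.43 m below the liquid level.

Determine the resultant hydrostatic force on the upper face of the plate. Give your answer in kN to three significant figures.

F ≈ 47.9 kN

γ = 0.789 × 9.81 = 7.74009 kN/m³.
The plate is horizontal, so pressure is uniform at p = γ·h = 7.74009 × 2.43 = 18.8084 kN/m².
A = π(0.9)² = 2.54469 m².
F = p·A = 18.8084 × 2.54469 = 47.8615 kN.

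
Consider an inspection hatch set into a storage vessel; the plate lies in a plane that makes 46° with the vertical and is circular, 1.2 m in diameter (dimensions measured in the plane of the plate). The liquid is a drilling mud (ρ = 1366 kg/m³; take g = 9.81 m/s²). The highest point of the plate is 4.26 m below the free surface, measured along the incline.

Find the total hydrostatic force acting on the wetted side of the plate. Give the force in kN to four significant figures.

γ = ρg = 1366 × 9.81 / 1000 = 13.40046 kN/m³.
The plate makes 46° with the vertical, i.e. θ = 90° − 46° = 44° to the horizontal. Measuring y along the incline from the free-surface line, vertical depth h = y·sinθ with sinθ = 0.694658.
The centroid is at the centre, 0.6 m below the top of the plate, so y_c = 4.26 + 0.6 = 4.86 m and h_c = 4.86 × 0.694658 = 3.37604 m.
A = π(0.6)² = 1.13097 m².
Resultant F = γ·h_c·A = 13.40046 × 3.37604 × 1.13097 = 51.1656 kN.

F ≈ 51.17 kN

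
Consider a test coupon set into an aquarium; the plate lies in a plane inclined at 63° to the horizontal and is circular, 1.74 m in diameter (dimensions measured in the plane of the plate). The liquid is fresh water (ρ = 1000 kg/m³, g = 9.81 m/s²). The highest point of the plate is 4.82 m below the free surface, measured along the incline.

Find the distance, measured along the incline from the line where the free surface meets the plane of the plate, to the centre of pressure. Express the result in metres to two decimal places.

γ = ρg = 1000 × 9.81 = 9810 N/m³ = 9.81 kN/m³.
Let θ = 63° be the plate's angle to the horizontal; measure y along the incline from where the plane meets the free surface. Vertical depth h = y·sinθ with sinθ = 0.891007.
The centroid is at the centre, 0.87 m below the top of the plate, so y_c = 4.82 + 0.87 = 5.69 m and h_c = 5.69 × 0.891007 = 5.06983 m.
A = π(0.87)² = 2.37787 m².
Resultant F = γ·h_c·A = 9.81 × 5.06983 × 2.37787 = 118.263 kN.
I_c = πr⁴/4 = π × 0.87⁴/4 = 0.449953 m⁴.
Centre of pressure: y_p = y_c + I_c/(y_c·A) = 5.69 + 0.449953/(5.69 × 2.37787) = 5.69 + 0.0332558 = 5.72326 m along the plane.

y_p = 5.72 m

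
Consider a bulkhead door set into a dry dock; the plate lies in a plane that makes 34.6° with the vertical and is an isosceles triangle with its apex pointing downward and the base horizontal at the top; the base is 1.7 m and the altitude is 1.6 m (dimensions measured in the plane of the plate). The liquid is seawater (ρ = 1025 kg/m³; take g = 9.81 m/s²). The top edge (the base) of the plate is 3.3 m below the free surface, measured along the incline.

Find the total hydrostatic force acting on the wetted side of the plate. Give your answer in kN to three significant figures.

γ = ρg = 1025 × 9.81 / 1000 = 10.05525 kN/m³.
The plate makes 34.6° with the vertical, i.e. θ = 90° − 34.6° = 55.4° to the horizontal. Measuring y along the incline from the free-surface line, vertical depth h = y·sinθ with sinθ = 0.823136.
With the apex down, the centroid sits h/3 = 1.6/3 = 0.533333 m below the base (the top edge), so y_c = 3.3 + 0.533333 = 3.83333 m and h_c = 3.83333 × 0.823136 = 3.15535 m.
A = ½ × 1.7 × 1.6 = 1.36 m².
Resultant F = γ·h_c·A = 10.05525 × 3.15535 × 1.36 = 43.1499 kN.

F ≈ 43.1 kN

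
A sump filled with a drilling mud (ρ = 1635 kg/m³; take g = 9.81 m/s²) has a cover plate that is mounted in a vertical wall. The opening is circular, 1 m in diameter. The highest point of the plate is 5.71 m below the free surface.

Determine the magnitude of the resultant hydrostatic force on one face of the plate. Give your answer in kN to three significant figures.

γ = ρg = 1635 × 9.81 / 1000 = 16.03935 kN/m³.
The centroid is at the centre, 0.5 m below the top of the plate, so the centroid depth is h_c = 5.71 + 0.5 = 6.21 m.
A = π(0.5)² = 0.785398 m².
Resultant F = γ·h_c·A = 16.03935 × 6.21 × 0.785398 = 78.2291 kN.

F ≈ 78.2 kN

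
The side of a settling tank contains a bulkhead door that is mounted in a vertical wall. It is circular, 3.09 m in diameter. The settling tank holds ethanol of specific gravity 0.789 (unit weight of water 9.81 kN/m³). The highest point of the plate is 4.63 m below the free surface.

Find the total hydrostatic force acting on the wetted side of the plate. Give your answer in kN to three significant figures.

γ = 0.789 × 9.81 = 7.74009 kN/m³.
The centroid is at the centre, 1.545 m below the top of the plate, so the centroid depth is h_c = 4.63 + 1.545 = 6.175 m.
A = π(1.545)² = 7.49906 m².
Resultant F = γ·h_c·A = 7.74009 × 6.175 × 7.49906 = 358.418 kN.

F ≈ 358 kN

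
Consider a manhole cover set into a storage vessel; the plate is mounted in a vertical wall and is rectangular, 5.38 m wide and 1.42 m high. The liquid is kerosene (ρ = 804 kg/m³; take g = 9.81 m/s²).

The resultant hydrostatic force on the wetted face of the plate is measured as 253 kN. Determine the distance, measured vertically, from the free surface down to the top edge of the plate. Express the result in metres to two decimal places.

γ = ρg = 804 × 9.81 / 1000 = 7.88724 kN/m³.
A = 5.38 × 1.42 = 7.6396 m².
From F = γ·h_c·A, the centroid depth is h_c = 253/(7.88724 × 7.6396) = 4.1988 m.
The centroid lies 1.42/2 = 0.71 m below the top edge, so the top edge sits at h_top = 4.1988 − 0.71 = 3.4888 m below the surface.

d_top ≈ 3.49 m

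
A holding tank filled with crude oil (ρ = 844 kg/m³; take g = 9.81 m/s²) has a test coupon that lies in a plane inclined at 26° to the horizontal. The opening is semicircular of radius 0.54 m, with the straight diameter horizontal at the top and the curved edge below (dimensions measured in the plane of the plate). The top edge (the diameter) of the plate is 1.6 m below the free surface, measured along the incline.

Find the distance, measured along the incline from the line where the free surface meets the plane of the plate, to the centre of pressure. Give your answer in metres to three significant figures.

y_p = 1.84 m

γ = ρg = 844 × 9.81 / 1000 = 8.27964 kN/m³.
Let θ = 26° be the plate's angle to the horizontal; measure y along the incline from where the plane meets the free surface. Vertical depth h = y·sinθ with sinθ = 0.438371.
The centroid of a semicircle lies 4r/(3π) = 0.229183 m from the diameter, here below the top edge, so y_c = 1.6 + 0.229183 = 1.82918 m and h_c = 1.82918 × 0.438371 = 0.801859 m.
A = πr²/2 = π × 0.54²/2 = 0.458044 m².
Resultant F = γ·h_c·A = 8.27964 × 0.801859 × 0.458044 = 3.041 kN.
I_c = (π/8 − 8/(9π))·r⁴ = 0.109757 × 0.54⁴ = 0.0093327 m⁴.
Centre of pressure: y_p = y_c + I_c/(y_c·A) = 1.82918 + 0.0093327/(1.82918 × 0.458044) = 1.82918 + 0.0111389 = 1.84032 m along the plane.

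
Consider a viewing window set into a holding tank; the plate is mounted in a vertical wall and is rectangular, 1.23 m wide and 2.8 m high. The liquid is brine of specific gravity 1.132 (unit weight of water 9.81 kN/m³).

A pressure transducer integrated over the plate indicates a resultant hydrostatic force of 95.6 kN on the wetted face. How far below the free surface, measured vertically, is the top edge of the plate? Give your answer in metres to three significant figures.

γ = 1.132 × 9.81 = 11.10492 kN/m³.
A = 1.23 × 2.8 = 3.444 m².
From F = γ·h_c·A, the centroid depth is h_c = 95.6/(11.10492 × 3.444) = 2.49965 m.
The centroid lies 2.8/2 = 1.4 m below the top edge, so the top edge sits at h_top = 2.49965 − 1.4 = 1.09965 m below the surface.

d_top ≈ 1.10 m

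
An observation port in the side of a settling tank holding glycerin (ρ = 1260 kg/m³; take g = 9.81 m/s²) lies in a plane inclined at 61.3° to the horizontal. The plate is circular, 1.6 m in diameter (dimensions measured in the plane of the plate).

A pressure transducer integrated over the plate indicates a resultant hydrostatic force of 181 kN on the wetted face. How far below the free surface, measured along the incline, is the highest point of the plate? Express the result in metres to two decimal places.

γ = ρg = 1260 × 9.81 / 1000 = 12.3606 kN/m³.
A = π(0.8)² = 2.01062 m².
From F = γ·h_c·A, the centroid depth is h_c = 181/(12.3606 × 2.01062) = 7.28298 m.
Let θ = 61.3° be the plate's angle to the horizontal; measure y along the incline from where the plane meets the free surface. Vertical depth h = y·sinθ with sinθ = 0.877146.
Along the incline, y_c = h_c/sinθ = 7.28298/0.877146 = 8.30304 m.
The centroid is at the centre, 0.8 m below the top of the plate, so the highest point sits at y_top = 8.30304 − 0.8 = 7.50304 m along the incline.

y_top ≈ 7.50 m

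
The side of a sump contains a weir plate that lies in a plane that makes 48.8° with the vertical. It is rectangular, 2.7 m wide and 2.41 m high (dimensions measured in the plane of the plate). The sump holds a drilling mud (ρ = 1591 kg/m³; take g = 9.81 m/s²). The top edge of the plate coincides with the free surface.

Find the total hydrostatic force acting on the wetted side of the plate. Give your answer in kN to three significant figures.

F ≈ 80.6 kN

γ = ρg = 1591 × 9.81 / 1000 = 15.60771 kN/m³.
The plate makes 48.8° with the vertical, i.e. θ = 90° − 48.8° = 41.2° to the horizontal. Measuring y along the incline from the free-surface line, vertical depth h = y·sinθ with sinθ = 0.658689.
The centroid lies 2.41/2 = 1.205 m below the top edge, so y_c = 1.205 m and h_c = 1.205 × 0.658689 = 0.79372 m.
A = 2.7 × 2.41 = 6.507 m².
Resultant F = γ·h_c·A = 15.60771 × 0.79372 × 6.507 = 80.6097 kN.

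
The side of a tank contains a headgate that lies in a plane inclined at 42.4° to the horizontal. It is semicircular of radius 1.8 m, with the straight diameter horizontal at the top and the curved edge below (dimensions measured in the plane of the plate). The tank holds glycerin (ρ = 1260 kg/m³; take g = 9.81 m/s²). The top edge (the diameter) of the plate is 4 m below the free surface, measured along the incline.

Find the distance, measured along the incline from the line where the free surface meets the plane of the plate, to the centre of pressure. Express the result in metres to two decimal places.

y_p = 4.81 m

γ = ρg = 1260 × 9.81 / 1000 = 12.3606 kN/m³.
Let θ = 42.4° be the plate's angle to the horizontal; measure y along the incline from where the plane meets the free surface. Vertical depth h = y·sinθ with sinθ = 0.674302.
The centroid of a semicircle lies 4r/(3π) = 0.763944 m from the diameter, here below the top edge, so y_c = 4 + 0.763944 = 4.76394 m and h_c = 4.76394 × 0.674302 = 3.21233 m.
A = πr²/2 = π × 1.8²/2 = 5.08938 m².
Resultant F = γ·h_c·A = 12.3606 × 3.21233 × 5.08938 = 202.081 kN.
I_c = (π/8 − 8/(9π))·r⁴ = 0.109757 × 1.8⁴ = 1.15219 m⁴.
Centre of pressure: y_p = y_c + I_c/(y_c·A) = 4.76394 + 1.15219/(4.76394 × 5.08938) = 4.76394 + 0.0475218 = 4.81146 m along the plane.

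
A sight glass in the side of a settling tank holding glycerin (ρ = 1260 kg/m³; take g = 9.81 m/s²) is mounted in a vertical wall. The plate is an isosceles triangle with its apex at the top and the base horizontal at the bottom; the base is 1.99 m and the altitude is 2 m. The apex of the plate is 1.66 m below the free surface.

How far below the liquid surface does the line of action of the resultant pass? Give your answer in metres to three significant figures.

h_p = 3.07 m

γ = ρg = 1260 × 9.81 / 1000 = 12.3606 kN/m³.
With the apex up, the centroid sits 2h/3 = 2 × 2/3 = 1.33333 m below the apex, so the centroid depth is h_c = 1.66 + 1.33333 = 2.99333 m.
A = ½ × 1.99 × 2 = 1.99 m².
Resultant F = γ·h_c·A = 12.3606 × 2.99333 × 1.99 = 73.6287 kN.
I_c = b·h³/36 = 1.99 × 2³/36 = 0.442222 m⁴.
Centre of pressure: y_p = y_c + I_c/(y_c·A) = 2.99333 + 0.442222/(2.99333 × 1.99) = 2.99333 + 0.0742391 = 3.06757 m along the plane.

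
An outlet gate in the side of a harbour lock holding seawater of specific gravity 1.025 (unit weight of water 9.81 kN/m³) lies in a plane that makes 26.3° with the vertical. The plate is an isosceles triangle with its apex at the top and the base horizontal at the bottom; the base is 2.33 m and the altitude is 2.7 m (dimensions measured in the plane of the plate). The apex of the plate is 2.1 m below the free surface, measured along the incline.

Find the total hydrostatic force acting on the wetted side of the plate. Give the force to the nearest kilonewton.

γ = 1.025 × 9.81 = 10.05525 kN/m³.
The plate makes 26.3° with the vertical, i.e. θ = 90° − 26.3° = 63.7° to the horizontal. Measuring y along the incline from the free-surface line, vertical depth h = y·sinθ with sinθ = 0.896486.
With the apex up, the centroid sits 2h/3 = 2 × 2.7/3 = 1.8 m below the apex, so y_c = 2.1 + 1.8 = 3.9 m and h_c = 3.9 × 0.896486 = 3.4963 m.
A = ½ × 2.33 × 2.7 = 3.1455 m².
Resultant F = γ·h_c·A = 10.05525 × 3.4963 × 3.1455 = 110.584 kN.

F ≈ 111 kN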